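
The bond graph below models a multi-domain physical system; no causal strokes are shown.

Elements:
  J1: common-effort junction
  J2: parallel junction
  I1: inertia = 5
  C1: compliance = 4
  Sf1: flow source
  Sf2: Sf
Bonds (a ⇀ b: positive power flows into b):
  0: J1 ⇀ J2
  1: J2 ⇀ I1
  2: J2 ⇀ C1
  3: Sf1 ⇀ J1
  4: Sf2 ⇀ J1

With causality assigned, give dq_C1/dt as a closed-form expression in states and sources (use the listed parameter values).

β3 stroke→Sf1  (Sf1 fixes flow; stroke at Sf1)
β4 stroke→Sf2  (Sf2: flow source, stroke at near end)
β0 stroke→J1  (J1: last free bond brings effort in)
β1 stroke→I1  (I1 integral (f out))
β2 stroke→J2  (J2 needs exactly one e-in)

dq_C1/dt = F_Sf1 + F_Sf2 - p_I1/5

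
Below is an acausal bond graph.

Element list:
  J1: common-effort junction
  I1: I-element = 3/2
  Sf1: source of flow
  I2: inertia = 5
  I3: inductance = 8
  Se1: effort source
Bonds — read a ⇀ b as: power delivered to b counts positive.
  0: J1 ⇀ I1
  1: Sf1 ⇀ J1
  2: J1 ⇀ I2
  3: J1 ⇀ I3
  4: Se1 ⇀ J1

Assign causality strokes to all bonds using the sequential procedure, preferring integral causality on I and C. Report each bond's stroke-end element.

b0 stroke at I1
b1 stroke at Sf1
b2 stroke at I2
b3 stroke at I3
b4 stroke at J1

#1 stroke at Sf1  (Sf1: flow source, stroke at near end)
#4 stroke at J1  (Se1: effort source, stroke at far end)
#0 stroke at I1  (J1: bond 4 brought effort, rest push out)
#2 stroke at I2  (0-jn J1 has e-setter on 4)
#3 stroke at I3  (0-jn J1 has e-setter on 4)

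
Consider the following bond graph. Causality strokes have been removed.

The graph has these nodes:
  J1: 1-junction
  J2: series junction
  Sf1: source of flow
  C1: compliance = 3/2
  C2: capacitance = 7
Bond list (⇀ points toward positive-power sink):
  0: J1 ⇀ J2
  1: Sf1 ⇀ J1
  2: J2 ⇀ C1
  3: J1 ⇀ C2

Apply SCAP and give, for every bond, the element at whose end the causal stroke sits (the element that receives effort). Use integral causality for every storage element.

β0 stroke→J1
β1 stroke→Sf1
β2 stroke→J2
β3 stroke→J1

b1 stroke at Sf1  (Sf1 (Sf) sets flow on bond)
b0 stroke at J1  (1-jn J1 has f-setter on 1)
b3 stroke at J1  (common-f at J1 fixed by 1)
b2 stroke at J2  (J2: bond 0 brought flow, rest push out)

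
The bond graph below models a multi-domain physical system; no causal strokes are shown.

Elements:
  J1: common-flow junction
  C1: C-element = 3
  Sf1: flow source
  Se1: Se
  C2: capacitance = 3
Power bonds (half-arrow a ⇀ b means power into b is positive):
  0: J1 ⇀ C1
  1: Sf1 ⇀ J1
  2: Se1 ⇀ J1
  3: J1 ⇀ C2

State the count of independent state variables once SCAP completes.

β1 stroke→Sf1  (Sf1 fixes flow; stroke at Sf1)
β2 stroke→J1  (Se1 (Se) sets effort on bond)
β0 stroke→J1  (J1 flow already set via bond 1)
β3 stroke→J1  (1-jn J1 has f-setter on 1)

2  (C1, C2 all integral)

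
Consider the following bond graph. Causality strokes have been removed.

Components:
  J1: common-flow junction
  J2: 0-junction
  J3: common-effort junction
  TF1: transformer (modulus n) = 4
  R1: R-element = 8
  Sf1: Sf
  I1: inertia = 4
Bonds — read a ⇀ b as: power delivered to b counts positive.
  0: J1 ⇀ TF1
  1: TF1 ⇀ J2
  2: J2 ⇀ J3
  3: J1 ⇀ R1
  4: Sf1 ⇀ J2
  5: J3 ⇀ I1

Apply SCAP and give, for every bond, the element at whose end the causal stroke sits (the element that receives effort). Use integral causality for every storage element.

b4 stroke at Sf1  (Sf1: flow source, stroke at near end)
b5 stroke at I1  (I1: I, integral causality)
b2 stroke at J3  (J3 needs exactly one e-in)
b1 stroke at J2  (J2: last free bond brings effort in)
b0 stroke at TF1  (TF TF1: opposite of bond 1)
b3 stroke at J1  (J1: bond 0 brought flow, rest push out)

β0 |TF1
β1 |J2
β2 |J3
β3 |J1
β4 |Sf1
β5 |I1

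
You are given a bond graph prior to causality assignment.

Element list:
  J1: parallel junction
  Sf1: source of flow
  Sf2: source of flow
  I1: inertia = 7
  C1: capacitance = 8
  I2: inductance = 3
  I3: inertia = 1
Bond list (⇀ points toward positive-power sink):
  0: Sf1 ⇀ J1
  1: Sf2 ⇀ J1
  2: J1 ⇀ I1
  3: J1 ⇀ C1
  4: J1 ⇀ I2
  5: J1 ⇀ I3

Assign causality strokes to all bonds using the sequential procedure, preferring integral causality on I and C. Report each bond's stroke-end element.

#0 |Sf1
#1 |Sf2
#2 |I1
#3 |J1
#4 |I2
#5 |I3

β0 stroke at Sf1  (Sf1 (Sf) sets flow on bond)
β1 stroke at Sf2  (source Sf2 imposes f)
β2 stroke at I1  (I1 outputs flow p/I1)
β3 stroke at J1  (C1 integral (e out))
β4 stroke at I2  (0-jn J1 has e-setter on 3)
β5 stroke at I3  (J1: bond 3 brought effort, rest push out)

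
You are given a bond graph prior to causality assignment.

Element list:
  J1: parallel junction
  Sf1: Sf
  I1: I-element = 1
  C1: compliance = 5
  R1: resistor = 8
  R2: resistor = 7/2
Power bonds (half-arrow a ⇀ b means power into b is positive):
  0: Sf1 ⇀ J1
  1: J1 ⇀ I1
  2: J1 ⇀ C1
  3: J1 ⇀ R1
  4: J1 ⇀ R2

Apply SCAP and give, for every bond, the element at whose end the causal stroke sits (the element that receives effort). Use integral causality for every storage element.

β0 stroke→Sf1
β1 stroke→I1
β2 stroke→J1
β3 stroke→R1
β4 stroke→R2

bond 0 →Sf1  (Sf1 (Sf) sets flow on bond)
bond 1 →I1  (I1 integral (f out))
bond 2 →J1  (C1 outputs effort q/C1)
bond 3 →R1  (0-jn J1 has e-setter on 2)
bond 4 →R2  (J1 effort already set via bond 2)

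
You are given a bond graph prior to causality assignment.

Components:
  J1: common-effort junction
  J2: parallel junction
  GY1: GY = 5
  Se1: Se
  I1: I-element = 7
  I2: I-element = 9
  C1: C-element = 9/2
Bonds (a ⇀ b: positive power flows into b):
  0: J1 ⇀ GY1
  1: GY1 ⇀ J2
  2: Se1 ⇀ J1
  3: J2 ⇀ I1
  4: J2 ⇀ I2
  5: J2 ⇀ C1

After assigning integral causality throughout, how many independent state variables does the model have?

3  (C1, I1, I2 all integral)

b2 stroke at J1  (Se1: effort source, stroke at far end)
b0 stroke at GY1  (common-e at J1 fixed by 2)
b1 stroke at GY1  (GY GY1: same side as bond 0)
b3 stroke at I1  (I1: I, integral causality)
b4 stroke at I2  (I2 integral (f out))
b5 stroke at J2  (J2 needs exactly one e-in)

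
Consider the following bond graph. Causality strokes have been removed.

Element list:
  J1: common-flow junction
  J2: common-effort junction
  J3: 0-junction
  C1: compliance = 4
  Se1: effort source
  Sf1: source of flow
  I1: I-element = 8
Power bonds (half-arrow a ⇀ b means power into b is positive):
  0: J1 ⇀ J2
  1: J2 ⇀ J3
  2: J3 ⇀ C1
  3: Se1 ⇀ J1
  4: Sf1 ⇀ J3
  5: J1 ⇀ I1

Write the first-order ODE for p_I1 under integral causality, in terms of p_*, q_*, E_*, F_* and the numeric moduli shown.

β3 |J1  (Se1: effort source, stroke at far end)
β4 |Sf1  (Sf1: flow source, stroke at near end)
β2 |J3  (C1: C, integral causality)
β1 |J2  (J3 effort already set via bond 2)
β0 |J1  (J2: bond 1 brought effort, rest push out)
β5 |I1  (only one flow-in slot at J1)

dp_I1/dt = E_Se1 - q_C1/4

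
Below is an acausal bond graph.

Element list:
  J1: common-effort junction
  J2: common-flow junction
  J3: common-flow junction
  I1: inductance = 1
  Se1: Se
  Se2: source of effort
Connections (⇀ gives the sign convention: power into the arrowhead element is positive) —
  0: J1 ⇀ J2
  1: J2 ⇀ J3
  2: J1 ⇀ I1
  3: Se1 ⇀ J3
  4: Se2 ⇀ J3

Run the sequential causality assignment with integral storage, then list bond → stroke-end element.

bond 3 →J3  (Se1 (Se) sets effort on bond)
bond 4 →J3  (source Se2 imposes e)
bond 1 →J2  (J3 needs exactly one f-in)
bond 0 →J1  (closing 1-jn rule on J2)
bond 2 →I1  (J1: bond 0 brought effort, rest push out)

b0 stroke at J1
b1 stroke at J2
b2 stroke at I1
b3 stroke at J3
b4 stroke at J3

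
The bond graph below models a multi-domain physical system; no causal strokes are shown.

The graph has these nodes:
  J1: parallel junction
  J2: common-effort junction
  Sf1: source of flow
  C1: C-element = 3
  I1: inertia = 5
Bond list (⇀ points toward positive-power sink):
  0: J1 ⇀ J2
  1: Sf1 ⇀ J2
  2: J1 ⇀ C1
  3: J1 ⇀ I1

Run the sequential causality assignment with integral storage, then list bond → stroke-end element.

#1 stroke→Sf1  (Sf1: flow source, stroke at near end)
#0 stroke→J2  (closing 0-jn rule on J2)
#2 stroke→J1  (C1 integral (e out))
#3 stroke→I1  (0-jn J1 has e-setter on 2)

b0 →J2
b1 →Sf1
b2 →J1
b3 →I1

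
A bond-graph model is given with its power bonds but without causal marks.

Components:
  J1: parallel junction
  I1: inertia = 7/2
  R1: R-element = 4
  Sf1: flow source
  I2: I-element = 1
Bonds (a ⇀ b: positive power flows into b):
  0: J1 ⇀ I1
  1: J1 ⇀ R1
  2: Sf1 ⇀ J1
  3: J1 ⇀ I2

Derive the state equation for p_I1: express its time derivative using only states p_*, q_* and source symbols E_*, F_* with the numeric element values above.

bond 2 stroke→Sf1  (Sf1 (Sf) sets flow on bond)
bond 0 stroke→I1  (I1 integral (f out))
bond 3 stroke→I2  (prefer integral on I2)
bond 1 stroke→J1  (only one effort-in slot at J1)

dp_I1/dt = 4*F_Sf1 - 8*p_I1/7 - 4*p_I2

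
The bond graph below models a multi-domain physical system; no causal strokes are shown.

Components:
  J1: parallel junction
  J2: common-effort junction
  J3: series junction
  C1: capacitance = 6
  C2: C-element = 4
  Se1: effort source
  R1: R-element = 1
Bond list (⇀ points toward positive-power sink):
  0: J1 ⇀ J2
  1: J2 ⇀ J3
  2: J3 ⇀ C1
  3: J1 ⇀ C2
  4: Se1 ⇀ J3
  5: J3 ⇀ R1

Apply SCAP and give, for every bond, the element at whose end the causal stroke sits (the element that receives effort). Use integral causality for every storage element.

β4 →J3  (Se1 fixes effort; stroke away)
β2 →J3  (C1 integral (e out))
β3 →J1  (C2 outputs effort q/C2)
β0 →J2  (common-e at J1 fixed by 3)
β1 →J3  (J2: bond 0 brought effort, rest push out)
β5 →R1  (J3 needs exactly one f-in)

bond 0 stroke at J2
bond 1 stroke at J3
bond 2 stroke at J3
bond 3 stroke at J1
bond 4 stroke at J3
bond 5 stroke at R1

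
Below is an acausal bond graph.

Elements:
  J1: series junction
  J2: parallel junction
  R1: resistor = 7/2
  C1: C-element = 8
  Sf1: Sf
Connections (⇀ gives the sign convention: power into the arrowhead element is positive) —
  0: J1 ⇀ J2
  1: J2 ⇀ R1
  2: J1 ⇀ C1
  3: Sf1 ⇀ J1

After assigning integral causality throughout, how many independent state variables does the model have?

β3 stroke→Sf1  (Sf1 (Sf) sets flow on bond)
β0 stroke→J1  (1-jn J1 has f-setter on 3)
β2 stroke→J1  (J1 flow already set via bond 3)
β1 stroke→J2  (J2 needs exactly one e-in)

1  (C1 all integral)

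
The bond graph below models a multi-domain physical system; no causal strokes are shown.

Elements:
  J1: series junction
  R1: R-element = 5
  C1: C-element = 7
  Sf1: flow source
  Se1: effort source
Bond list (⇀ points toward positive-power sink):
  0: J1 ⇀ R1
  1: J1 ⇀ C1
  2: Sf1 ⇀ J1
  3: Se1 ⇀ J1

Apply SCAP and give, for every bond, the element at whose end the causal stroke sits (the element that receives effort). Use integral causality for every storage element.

β2 stroke→Sf1  (Sf1 (Sf) sets flow on bond)
β3 stroke→J1  (Se1: effort source, stroke at far end)
β0 stroke→J1  (J1 flow already set via bond 2)
β1 stroke→J1  (common-f at J1 fixed by 2)

b0 stroke at J1
b1 stroke at J1
b2 stroke at Sf1
b3 stroke at J1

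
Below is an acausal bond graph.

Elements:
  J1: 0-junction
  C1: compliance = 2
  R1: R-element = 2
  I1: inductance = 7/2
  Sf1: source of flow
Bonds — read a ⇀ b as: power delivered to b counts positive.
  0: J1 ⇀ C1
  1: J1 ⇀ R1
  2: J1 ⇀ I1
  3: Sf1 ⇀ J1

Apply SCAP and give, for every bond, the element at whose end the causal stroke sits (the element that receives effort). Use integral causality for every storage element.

#3 stroke at Sf1  (Sf1: flow source, stroke at near end)
#0 stroke at J1  (C1 integral (e out))
#1 stroke at R1  (common-e at J1 fixed by 0)
#2 stroke at I1  (0-jn J1 has e-setter on 0)

b0 →J1
b1 →R1
b2 →I1
b3 →Sf1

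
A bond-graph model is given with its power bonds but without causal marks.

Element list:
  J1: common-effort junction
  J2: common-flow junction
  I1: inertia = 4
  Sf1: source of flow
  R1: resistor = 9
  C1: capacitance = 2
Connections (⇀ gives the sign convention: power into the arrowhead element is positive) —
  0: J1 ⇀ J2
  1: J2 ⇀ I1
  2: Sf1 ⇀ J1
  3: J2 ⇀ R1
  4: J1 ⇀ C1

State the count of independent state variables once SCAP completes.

bond 2 →Sf1  (Sf1 (Sf) sets flow on bond)
bond 1 →I1  (I1 integral (f out))
bond 0 →J2  (common-f at J2 fixed by 1)
bond 3 →J2  (J2 flow already set via bond 1)
bond 4 →J1  (closing 0-jn rule on J1)

2  (C1, I1 all integral)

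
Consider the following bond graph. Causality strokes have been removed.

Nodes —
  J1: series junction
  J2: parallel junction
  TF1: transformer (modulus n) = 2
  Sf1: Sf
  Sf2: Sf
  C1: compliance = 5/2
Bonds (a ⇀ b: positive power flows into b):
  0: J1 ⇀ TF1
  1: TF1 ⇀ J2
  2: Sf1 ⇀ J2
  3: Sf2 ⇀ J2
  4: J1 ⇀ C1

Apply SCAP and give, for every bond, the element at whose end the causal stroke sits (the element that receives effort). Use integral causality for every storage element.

β0 stroke→TF1
β1 stroke→J2
β2 stroke→Sf1
β3 stroke→Sf2
β4 stroke→J1

#2 |Sf1  (Sf1: flow source, stroke at near end)
#3 |Sf2  (Sf2 fixes flow; stroke at Sf2)
#1 |J2  (J2: last free bond brings effort in)
#0 |TF1  (through TF1, causality passes straight; one stroke at TF1)
#4 |J1  (common-f at J1 fixed by 0)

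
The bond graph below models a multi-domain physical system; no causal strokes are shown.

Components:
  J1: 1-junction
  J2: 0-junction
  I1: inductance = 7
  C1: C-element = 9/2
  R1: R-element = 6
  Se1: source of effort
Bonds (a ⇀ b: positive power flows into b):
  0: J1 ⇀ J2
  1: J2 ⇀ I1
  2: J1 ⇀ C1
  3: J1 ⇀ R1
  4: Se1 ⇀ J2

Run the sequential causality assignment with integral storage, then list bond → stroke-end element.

bond 4 stroke→J2  (Se1 fixes effort; stroke away)
bond 0 stroke→J1  (J2: bond 4 brought effort, rest push out)
bond 1 stroke→I1  (J2: bond 4 brought effort, rest push out)
bond 2 stroke→J1  (C1: C, integral causality)
bond 3 stroke→R1  (only one flow-in slot at J1)

β0 |J1
β1 |I1
β2 |J1
β3 |R1
β4 |J2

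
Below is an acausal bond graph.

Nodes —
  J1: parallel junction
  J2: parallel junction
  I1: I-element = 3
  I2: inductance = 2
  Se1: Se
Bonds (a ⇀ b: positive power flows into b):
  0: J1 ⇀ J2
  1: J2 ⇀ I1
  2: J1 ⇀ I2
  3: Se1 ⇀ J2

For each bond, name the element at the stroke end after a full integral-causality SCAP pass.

b0 stroke at J1
b1 stroke at I1
b2 stroke at I2
b3 stroke at J2

b3 |J2  (Se1 fixes effort; stroke away)
b0 |J1  (J2 effort already set via bond 3)
b1 |I1  (common-e at J2 fixed by 3)
b2 |I2  (0-jn J1 has e-setter on 0)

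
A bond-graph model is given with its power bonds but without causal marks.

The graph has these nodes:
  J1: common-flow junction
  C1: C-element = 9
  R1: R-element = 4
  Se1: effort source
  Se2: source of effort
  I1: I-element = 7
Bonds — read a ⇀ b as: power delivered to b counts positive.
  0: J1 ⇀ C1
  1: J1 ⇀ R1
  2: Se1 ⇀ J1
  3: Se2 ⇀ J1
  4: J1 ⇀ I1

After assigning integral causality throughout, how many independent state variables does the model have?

b2 |J1  (Se1 fixes effort; stroke away)
b3 |J1  (Se2: effort source, stroke at far end)
b0 |J1  (C1: C, integral causality)
b4 |I1  (I1 outputs flow p/I1)
b1 |J1  (common-f at J1 fixed by 4)

2  (C1, I1 all integral)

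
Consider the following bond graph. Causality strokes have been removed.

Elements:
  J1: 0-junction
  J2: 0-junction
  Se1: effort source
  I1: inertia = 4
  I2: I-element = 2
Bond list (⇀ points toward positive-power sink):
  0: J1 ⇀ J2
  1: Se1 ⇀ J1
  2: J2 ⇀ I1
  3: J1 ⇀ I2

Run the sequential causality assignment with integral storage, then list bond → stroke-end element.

bond 1 stroke→J1  (Se1 fixes effort; stroke away)
bond 0 stroke→J2  (0-jn J1 has e-setter on 1)
bond 3 stroke→I2  (0-jn J1 has e-setter on 1)
bond 2 stroke→I1  (J2 effort already set via bond 0)

b0 stroke at J2
b1 stroke at J1
b2 stroke at I1
b3 stroke at I2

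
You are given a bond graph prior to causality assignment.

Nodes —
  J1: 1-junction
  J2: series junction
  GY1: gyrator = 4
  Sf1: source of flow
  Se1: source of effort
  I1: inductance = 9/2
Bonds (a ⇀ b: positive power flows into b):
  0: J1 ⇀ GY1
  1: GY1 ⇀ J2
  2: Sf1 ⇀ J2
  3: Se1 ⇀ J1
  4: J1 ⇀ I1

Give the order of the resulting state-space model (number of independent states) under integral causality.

β2 stroke→Sf1  (Sf1 fixes flow; stroke at Sf1)
β3 stroke→J1  (Se1 (Se) sets effort on bond)
β1 stroke→J2  (J2 flow already set via bond 2)
β0 stroke→J1  (through GY1, causality inverts; strokes same side of GY1)
β4 stroke→I1  (J1 needs exactly one f-in)

1  (I1 all integral)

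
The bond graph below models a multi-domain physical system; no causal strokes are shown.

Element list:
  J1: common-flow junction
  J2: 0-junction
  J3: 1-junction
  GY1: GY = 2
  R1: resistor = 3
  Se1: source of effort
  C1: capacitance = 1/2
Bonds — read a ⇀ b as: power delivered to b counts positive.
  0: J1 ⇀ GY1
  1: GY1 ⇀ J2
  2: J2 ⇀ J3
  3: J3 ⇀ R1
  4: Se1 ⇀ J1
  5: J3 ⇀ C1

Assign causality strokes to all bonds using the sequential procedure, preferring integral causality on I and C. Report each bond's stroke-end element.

#0 |GY1
#1 |GY1
#2 |J2
#3 |J3
#4 |J1
#5 |J3

#4 →J1  (Se1 fixes effort; stroke away)
#0 →GY1  (closing 1-jn rule on J1)
#1 →GY1  (through GY1, causality inverts; strokes same side of GY1)
#2 →J2  (J2: last free bond brings effort in)
#3 →J3  (J3 flow already set via bond 2)
#5 →J3  (common-f at J3 fixed by 2)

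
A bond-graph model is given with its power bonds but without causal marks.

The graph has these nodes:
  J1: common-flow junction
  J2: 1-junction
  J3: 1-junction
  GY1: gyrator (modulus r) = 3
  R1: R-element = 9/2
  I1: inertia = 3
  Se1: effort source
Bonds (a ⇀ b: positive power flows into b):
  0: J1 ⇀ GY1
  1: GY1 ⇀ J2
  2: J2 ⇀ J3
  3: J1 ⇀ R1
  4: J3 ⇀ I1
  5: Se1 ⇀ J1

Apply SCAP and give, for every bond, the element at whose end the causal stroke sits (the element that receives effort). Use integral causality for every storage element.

bond 5 stroke→J1  (Se1: effort source, stroke at far end)
bond 4 stroke→I1  (I1: I, integral causality)
bond 2 stroke→J3  (common-f at J3 fixed by 4)
bond 1 stroke→J2  (J2: bond 2 brought flow, rest push out)
bond 0 stroke→J1  (GY GY1: same side as bond 1)
bond 3 stroke→R1  (only one flow-in slot at J1)

β0 |J1
β1 |J2
β2 |J3
β3 |R1
β4 |I1
β5 |J1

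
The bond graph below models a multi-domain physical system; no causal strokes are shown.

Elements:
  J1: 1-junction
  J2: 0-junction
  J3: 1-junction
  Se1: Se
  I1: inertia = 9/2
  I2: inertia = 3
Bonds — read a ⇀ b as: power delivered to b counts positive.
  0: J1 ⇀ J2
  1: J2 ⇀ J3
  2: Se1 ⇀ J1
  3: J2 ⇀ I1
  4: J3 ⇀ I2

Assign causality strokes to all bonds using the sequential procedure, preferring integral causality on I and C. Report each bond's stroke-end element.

bond 2 |J1  (Se1 fixes effort; stroke away)
bond 0 |J2  (J1: last free bond brings flow in)
bond 1 |J3  (0-jn J2 has e-setter on 0)
bond 3 |I1  (J2: bond 0 brought effort, rest push out)
bond 4 |I2  (only one flow-in slot at J3)

β0 stroke→J2
β1 stroke→J3
β2 stroke→J1
β3 stroke→I1
β4 stroke→I2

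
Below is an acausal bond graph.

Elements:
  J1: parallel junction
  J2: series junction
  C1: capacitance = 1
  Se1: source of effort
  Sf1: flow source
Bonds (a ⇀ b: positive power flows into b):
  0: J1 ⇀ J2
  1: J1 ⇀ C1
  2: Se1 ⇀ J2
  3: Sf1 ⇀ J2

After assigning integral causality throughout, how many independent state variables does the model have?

1  (C1 all integral)

bond 2 stroke at J2  (Se1 fixes effort; stroke away)
bond 3 stroke at Sf1  (Sf1 fixes flow; stroke at Sf1)
bond 0 stroke at J2  (1-jn J2 has f-setter on 3)
bond 1 stroke at J1  (J1: last free bond brings effort in)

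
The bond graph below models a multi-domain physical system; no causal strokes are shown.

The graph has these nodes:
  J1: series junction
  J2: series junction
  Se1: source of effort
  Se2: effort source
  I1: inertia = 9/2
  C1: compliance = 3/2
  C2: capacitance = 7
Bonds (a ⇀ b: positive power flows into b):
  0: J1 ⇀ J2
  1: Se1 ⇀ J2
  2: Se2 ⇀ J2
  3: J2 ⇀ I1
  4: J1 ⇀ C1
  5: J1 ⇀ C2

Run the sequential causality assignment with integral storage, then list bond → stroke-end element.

bond 1 |J2  (Se1 fixes effort; stroke away)
bond 2 |J2  (source Se2 imposes e)
bond 3 |I1  (I1: I, integral causality)
bond 0 |J2  (1-jn J2 has f-setter on 3)
bond 4 |J1  (J1 flow already set via bond 0)
bond 5 |J1  (common-f at J1 fixed by 0)

#0 →J2
#1 →J2
#2 →J2
#3 →I1
#4 →J1
#5 →J1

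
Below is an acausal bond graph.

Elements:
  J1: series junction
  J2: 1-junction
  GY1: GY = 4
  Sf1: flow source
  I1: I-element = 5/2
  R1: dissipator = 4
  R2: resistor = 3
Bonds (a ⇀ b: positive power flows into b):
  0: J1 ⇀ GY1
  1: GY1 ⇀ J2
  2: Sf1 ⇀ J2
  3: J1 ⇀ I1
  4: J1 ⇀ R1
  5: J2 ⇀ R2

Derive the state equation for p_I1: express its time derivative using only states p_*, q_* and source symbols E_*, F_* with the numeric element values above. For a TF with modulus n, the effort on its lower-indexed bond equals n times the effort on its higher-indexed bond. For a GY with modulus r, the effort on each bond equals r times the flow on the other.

β2 stroke at Sf1  (Sf1 fixes flow; stroke at Sf1)
β1 stroke at J2  (common-f at J2 fixed by 2)
β5 stroke at J2  (common-f at J2 fixed by 2)
β0 stroke at J1  (GY GY1: same side as bond 1)
β3 stroke at I1  (I1: I, integral causality)
β4 stroke at J1  (J1 flow already set via bond 3)

dp_I1/dt = -4*F_Sf1 - 8*p_I1/5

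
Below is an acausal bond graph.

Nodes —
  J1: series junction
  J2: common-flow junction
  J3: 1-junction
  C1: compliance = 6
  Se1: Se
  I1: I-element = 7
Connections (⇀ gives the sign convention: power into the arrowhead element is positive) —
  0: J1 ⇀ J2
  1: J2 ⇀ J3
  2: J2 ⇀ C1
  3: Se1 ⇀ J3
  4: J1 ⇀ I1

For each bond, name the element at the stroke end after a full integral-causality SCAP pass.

β0 stroke→J1
β1 stroke→J2
β2 stroke→J2
β3 stroke→J3
β4 stroke→I1

#3 stroke at J3  (Se1: effort source, stroke at far end)
#1 stroke at J2  (J3: last free bond brings flow in)
#2 stroke at J2  (C1: C, integral causality)
#0 stroke at J1  (closing 1-jn rule on J2)
#4 stroke at I1  (only one flow-in slot at J1)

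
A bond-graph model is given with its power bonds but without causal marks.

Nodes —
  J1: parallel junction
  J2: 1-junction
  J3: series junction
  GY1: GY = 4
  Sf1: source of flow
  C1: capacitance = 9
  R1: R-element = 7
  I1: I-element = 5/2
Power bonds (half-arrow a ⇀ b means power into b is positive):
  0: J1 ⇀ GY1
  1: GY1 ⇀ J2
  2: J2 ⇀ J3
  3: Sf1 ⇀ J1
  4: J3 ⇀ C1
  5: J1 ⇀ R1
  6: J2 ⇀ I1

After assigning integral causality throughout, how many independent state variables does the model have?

2  (C1, I1 all integral)

b3 stroke→Sf1  (source Sf1 imposes f)
b4 stroke→J3  (prefer integral on C1)
b2 stroke→J2  (J3 needs exactly one f-in)
b6 stroke→I1  (I1 integral (f out))
b1 stroke→J2  (J2 flow already set via bond 6)
b0 stroke→J1  (through GY1, causality inverts; strokes same side of GY1)
b5 stroke→R1  (common-e at J1 fixed by 0)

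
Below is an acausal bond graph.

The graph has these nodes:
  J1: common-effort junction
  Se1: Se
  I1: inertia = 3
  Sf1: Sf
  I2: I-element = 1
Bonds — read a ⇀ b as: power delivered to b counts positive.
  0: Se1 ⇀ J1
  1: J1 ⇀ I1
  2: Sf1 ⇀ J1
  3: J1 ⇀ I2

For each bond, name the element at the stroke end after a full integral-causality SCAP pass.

#0 stroke at J1  (Se1 (Se) sets effort on bond)
#2 stroke at Sf1  (Sf1 fixes flow; stroke at Sf1)
#1 stroke at I1  (J1: bond 0 brought effort, rest push out)
#3 stroke at I2  (J1: bond 0 brought effort, rest push out)

#0 stroke→J1
#1 stroke→I1
#2 stroke→Sf1
#3 stroke→I2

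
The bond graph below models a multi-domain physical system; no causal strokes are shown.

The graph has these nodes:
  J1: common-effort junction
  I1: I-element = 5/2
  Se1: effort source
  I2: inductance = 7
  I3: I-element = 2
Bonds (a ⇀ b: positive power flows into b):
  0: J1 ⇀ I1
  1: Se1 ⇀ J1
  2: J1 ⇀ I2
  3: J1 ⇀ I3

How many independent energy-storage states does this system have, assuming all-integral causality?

#1 stroke→J1  (Se1: effort source, stroke at far end)
#0 stroke→I1  (J1: bond 1 brought effort, rest push out)
#2 stroke→I2  (0-jn J1 has e-setter on 1)
#3 stroke→I3  (J1: bond 1 brought effort, rest push out)

3  (I1, I2, I3 all integral)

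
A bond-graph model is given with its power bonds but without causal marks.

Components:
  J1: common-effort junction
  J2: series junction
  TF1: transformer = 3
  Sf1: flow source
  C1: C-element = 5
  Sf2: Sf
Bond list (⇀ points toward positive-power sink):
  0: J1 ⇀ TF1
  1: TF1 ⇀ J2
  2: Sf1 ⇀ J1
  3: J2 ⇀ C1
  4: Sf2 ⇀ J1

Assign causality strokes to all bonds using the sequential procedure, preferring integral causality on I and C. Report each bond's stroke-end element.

b2 |Sf1  (Sf1 (Sf) sets flow on bond)
b4 |Sf2  (source Sf2 imposes f)
b0 |J1  (only one effort-in slot at J1)
b1 |TF1  (TF TF1: opposite of bond 0)
b3 |J2  (J2 flow already set via bond 1)

b0 stroke→J1
b1 stroke→TF1
b2 stroke→Sf1
b3 stroke→J2
b4 stroke→Sf2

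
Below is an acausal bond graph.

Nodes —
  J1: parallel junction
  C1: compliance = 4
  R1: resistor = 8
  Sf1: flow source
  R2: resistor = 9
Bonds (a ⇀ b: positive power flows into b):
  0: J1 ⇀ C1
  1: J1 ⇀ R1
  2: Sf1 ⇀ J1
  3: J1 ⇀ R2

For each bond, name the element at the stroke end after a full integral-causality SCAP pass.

β0 stroke at J1
β1 stroke at R1
β2 stroke at Sf1
β3 stroke at R2

bond 2 →Sf1  (Sf1 fixes flow; stroke at Sf1)
bond 0 →J1  (prefer integral on C1)
bond 1 →R1  (J1 effort already set via bond 0)
bond 3 →R2  (common-e at J1 fixed by 0)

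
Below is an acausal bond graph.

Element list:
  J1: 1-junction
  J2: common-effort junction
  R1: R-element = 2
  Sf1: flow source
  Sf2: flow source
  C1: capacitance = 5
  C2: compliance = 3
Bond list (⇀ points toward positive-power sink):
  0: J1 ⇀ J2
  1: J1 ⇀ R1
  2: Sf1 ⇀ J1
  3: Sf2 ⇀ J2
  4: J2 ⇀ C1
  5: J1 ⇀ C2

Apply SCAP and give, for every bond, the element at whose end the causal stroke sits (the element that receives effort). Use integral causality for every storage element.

b0 stroke at J1
b1 stroke at J1
b2 stroke at Sf1
b3 stroke at Sf2
b4 stroke at J2
b5 stroke at J1

bond 2 →Sf1  (Sf1 (Sf) sets flow on bond)
bond 3 →Sf2  (Sf2 (Sf) sets flow on bond)
bond 0 →J1  (common-f at J1 fixed by 2)
bond 1 →J1  (common-f at J1 fixed by 2)
bond 5 →J1  (J1: bond 2 brought flow, rest push out)
bond 4 →J2  (J2: last free bond brings effort in)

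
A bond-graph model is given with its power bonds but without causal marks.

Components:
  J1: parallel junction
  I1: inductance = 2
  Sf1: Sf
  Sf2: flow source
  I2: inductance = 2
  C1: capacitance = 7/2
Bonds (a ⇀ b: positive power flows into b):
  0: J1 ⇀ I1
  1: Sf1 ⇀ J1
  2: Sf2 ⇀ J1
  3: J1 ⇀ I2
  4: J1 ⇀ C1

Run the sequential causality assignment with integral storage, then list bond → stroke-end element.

bond 1 |Sf1  (Sf1: flow source, stroke at near end)
bond 2 |Sf2  (Sf2 fixes flow; stroke at Sf2)
bond 0 |I1  (I1 outputs flow p/I1)
bond 3 |I2  (I2 outputs flow p/I2)
bond 4 |J1  (closing 0-jn rule on J1)

bond 0 |I1
bond 1 |Sf1
bond 2 |Sf2
bond 3 |I2
bond 4 |J1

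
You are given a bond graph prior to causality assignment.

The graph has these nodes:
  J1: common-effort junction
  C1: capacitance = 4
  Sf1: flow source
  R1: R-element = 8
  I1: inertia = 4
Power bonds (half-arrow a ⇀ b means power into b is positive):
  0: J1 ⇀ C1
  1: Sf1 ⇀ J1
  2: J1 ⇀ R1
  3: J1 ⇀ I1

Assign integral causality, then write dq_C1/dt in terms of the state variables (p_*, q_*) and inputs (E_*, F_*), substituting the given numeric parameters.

dq_C1/dt = F_Sf1 - p_I1/4 - q_C1/32

#1 stroke at Sf1  (source Sf1 imposes f)
#0 stroke at J1  (C1 outputs effort q/C1)
#2 stroke at R1  (common-e at J1 fixed by 0)
#3 stroke at I1  (common-e at J1 fixed by 0)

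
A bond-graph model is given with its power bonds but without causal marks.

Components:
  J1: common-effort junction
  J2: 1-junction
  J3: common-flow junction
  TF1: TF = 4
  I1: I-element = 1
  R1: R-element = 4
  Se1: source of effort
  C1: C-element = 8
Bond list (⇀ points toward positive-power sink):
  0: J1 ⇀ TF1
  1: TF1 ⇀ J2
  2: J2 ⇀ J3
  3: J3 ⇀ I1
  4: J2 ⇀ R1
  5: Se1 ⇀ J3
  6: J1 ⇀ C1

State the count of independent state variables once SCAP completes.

#5 stroke→J3  (Se1 (Se) sets effort on bond)
#3 stroke→I1  (prefer integral on I1)
#2 stroke→J3  (1-jn J3 has f-setter on 3)
#1 stroke→J2  (J2: bond 2 brought flow, rest push out)
#4 stroke→J2  (J2 flow already set via bond 2)
#0 stroke→TF1  (TF1 one-in-one-out from 1)
#6 stroke→J1  (J1: last free bond brings effort in)

2  (C1, I1 all integral)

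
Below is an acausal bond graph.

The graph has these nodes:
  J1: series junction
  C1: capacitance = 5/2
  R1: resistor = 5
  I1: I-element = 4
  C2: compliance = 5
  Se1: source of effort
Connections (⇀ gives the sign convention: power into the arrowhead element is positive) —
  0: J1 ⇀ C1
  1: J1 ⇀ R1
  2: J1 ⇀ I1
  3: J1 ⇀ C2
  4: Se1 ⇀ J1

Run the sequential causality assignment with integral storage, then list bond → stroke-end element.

#0 stroke→J1
#1 stroke→J1
#2 stroke→I1
#3 stroke→J1
#4 stroke→J1

b4 stroke at J1  (Se1 fixes effort; stroke away)
b0 stroke at J1  (C1 outputs effort q/C1)
b2 stroke at I1  (I1 integral (f out))
b1 stroke at J1  (J1 flow already set via bond 2)
b3 stroke at J1  (J1 flow already set via bond 2)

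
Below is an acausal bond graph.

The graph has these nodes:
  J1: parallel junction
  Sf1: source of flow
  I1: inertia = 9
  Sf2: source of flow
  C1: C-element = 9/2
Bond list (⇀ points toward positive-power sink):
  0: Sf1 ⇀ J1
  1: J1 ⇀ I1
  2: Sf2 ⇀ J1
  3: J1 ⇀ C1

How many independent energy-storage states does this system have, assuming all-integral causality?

2  (C1, I1 all integral)

#0 |Sf1  (source Sf1 imposes f)
#2 |Sf2  (Sf2 (Sf) sets flow on bond)
#1 |I1  (I1 integral (f out))
#3 |J1  (J1 needs exactly one e-in)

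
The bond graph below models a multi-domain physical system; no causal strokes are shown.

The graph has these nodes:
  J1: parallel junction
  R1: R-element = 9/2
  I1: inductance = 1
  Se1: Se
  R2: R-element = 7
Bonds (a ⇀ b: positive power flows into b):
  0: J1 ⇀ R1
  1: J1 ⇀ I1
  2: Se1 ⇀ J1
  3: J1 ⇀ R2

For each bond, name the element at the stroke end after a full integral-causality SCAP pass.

#2 stroke→J1  (Se1 (Se) sets effort on bond)
#0 stroke→R1  (J1: bond 2 brought effort, rest push out)
#1 stroke→I1  (0-jn J1 has e-setter on 2)
#3 stroke→R2  (J1: bond 2 brought effort, rest push out)

bond 0 |R1
bond 1 |I1
bond 2 |J1
bond 3 |R2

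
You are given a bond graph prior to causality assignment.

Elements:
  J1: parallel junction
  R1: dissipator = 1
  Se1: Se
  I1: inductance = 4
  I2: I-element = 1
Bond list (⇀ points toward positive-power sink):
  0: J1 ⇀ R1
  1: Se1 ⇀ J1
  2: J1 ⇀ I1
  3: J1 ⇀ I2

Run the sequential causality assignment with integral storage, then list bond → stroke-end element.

bond 0 |R1
bond 1 |J1
bond 2 |I1
bond 3 |I2

bond 1 →J1  (source Se1 imposes e)
bond 0 →R1  (J1 effort already set via bond 1)
bond 2 →I1  (0-jn J1 has e-setter on 1)
bond 3 →I2  (J1 effort already set via bond 1)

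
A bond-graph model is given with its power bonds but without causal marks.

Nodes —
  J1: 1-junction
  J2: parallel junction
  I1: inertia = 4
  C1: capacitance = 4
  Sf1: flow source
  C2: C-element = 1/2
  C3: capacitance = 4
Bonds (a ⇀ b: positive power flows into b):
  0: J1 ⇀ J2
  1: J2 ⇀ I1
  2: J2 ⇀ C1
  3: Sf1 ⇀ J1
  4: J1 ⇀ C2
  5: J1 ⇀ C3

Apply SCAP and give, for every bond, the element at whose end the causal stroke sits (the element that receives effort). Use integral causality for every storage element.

b3 |Sf1  (source Sf1 imposes f)
b0 |J1  (common-f at J1 fixed by 3)
b4 |J1  (common-f at J1 fixed by 3)
b5 |J1  (1-jn J1 has f-setter on 3)
b1 |I1  (prefer integral on I1)
b2 |J2  (J2 needs exactly one e-in)

β0 |J1
β1 |I1
β2 |J2
β3 |Sf1
β4 |J1
β5 |J1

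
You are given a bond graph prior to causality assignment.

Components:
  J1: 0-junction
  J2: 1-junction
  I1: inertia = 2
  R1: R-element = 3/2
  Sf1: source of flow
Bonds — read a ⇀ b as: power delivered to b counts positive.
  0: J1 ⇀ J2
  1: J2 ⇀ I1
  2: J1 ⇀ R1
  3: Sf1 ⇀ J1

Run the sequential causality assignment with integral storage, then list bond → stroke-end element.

bond 3 stroke at Sf1  (source Sf1 imposes f)
bond 1 stroke at I1  (I1 outputs flow p/I1)
bond 0 stroke at J2  (J2 flow already set via bond 1)
bond 2 stroke at J1  (J1: last free bond brings effort in)

b0 stroke at J2
b1 stroke at I1
b2 stroke at J1
b3 stroke at Sf1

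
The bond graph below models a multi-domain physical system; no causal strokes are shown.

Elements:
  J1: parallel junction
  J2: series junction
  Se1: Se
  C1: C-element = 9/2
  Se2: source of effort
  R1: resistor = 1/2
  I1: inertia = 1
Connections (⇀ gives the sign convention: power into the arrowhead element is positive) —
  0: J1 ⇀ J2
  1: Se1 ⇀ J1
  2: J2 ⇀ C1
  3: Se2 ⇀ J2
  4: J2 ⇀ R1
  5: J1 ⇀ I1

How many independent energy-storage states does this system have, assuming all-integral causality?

2  (C1, I1 all integral)

β1 stroke→J1  (Se1: effort source, stroke at far end)
β3 stroke→J2  (Se2 (Se) sets effort on bond)
β0 stroke→J2  (J1: bond 1 brought effort, rest push out)
β5 stroke→I1  (0-jn J1 has e-setter on 1)
β2 stroke→J2  (C1: C, integral causality)
β4 stroke→R1  (J2: last free bond brings flow in)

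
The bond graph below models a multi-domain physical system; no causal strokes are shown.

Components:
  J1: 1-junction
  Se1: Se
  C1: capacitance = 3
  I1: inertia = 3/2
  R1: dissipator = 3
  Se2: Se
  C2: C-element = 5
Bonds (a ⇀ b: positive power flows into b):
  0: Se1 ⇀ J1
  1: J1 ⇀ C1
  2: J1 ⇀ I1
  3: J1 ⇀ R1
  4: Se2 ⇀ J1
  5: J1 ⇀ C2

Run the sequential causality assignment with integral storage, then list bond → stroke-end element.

b0 →J1
b1 →J1
b2 →I1
b3 →J1
b4 →J1
b5 →J1

β0 →J1  (Se1 fixes effort; stroke away)
β4 →J1  (source Se2 imposes e)
β1 →J1  (C1 integral (e out))
β2 →I1  (I1: I, integral causality)
β3 →J1  (J1 flow already set via bond 2)
β5 →J1  (common-f at J1 fixed by 2)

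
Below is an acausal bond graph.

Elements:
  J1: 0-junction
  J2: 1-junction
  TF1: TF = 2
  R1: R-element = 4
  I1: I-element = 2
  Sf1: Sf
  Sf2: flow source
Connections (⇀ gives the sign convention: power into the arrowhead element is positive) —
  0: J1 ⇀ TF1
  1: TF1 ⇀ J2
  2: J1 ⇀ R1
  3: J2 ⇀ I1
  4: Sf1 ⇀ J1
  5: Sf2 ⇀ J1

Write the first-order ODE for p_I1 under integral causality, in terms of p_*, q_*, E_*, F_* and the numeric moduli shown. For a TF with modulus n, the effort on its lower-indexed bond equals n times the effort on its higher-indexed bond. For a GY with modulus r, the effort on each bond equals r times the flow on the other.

dp_I1/dt = 2*F_Sf1 + 2*F_Sf2 - p_I1/2

β4 stroke→Sf1  (Sf1 (Sf) sets flow on bond)
β5 stroke→Sf2  (Sf2 fixes flow; stroke at Sf2)
β3 stroke→I1  (I1 integral (f out))
β1 stroke→J2  (J2 flow already set via bond 3)
β0 stroke→TF1  (through TF1, causality passes straight; one stroke at TF1)
β2 stroke→J1  (J1 needs exactly one e-in)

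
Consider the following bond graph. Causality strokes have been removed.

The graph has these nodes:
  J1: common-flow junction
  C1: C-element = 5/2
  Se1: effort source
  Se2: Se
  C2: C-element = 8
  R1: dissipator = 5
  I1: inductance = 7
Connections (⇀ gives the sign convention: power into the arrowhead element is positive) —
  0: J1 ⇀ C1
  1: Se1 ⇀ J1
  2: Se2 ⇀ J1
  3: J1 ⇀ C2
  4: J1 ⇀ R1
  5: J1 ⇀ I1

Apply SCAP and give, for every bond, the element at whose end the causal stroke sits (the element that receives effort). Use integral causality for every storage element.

β1 stroke→J1  (source Se1 imposes e)
β2 stroke→J1  (Se2 (Se) sets effort on bond)
β0 stroke→J1  (C1 integral (e out))
β3 stroke→J1  (C2 outputs effort q/C2)
β5 stroke→I1  (I1 integral (f out))
β4 stroke→J1  (J1 flow already set via bond 5)

β0 stroke→J1
β1 stroke→J1
β2 stroke→J1
β3 stroke→J1
β4 stroke→J1
β5 stroke→I1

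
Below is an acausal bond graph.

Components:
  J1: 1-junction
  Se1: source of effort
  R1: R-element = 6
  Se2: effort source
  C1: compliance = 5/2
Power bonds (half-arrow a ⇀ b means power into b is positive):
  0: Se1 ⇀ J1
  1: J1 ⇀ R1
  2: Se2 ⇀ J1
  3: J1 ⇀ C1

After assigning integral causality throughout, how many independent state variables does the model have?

bond 0 |J1  (source Se1 imposes e)
bond 2 |J1  (source Se2 imposes e)
bond 3 |J1  (C1 outputs effort q/C1)
bond 1 |R1  (J1: last free bond brings flow in)

1  (C1 all integral)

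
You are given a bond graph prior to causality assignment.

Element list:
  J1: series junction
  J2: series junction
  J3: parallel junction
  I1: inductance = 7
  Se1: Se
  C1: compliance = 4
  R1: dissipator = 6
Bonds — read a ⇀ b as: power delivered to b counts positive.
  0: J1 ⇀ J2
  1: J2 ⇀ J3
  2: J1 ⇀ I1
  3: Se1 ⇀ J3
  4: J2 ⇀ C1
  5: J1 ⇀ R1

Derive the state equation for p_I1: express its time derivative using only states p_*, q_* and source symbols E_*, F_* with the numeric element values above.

dp_I1/dt = -E_Se1 - 6*p_I1/7 - q_C1/4

bond 3 →J3  (source Se1 imposes e)
bond 1 →J2  (common-e at J3 fixed by 3)
bond 2 →I1  (I1: I, integral causality)
bond 0 →J1  (common-f at J1 fixed by 2)
bond 5 →J1  (1-jn J1 has f-setter on 2)
bond 4 →J2  (common-f at J2 fixed by 0)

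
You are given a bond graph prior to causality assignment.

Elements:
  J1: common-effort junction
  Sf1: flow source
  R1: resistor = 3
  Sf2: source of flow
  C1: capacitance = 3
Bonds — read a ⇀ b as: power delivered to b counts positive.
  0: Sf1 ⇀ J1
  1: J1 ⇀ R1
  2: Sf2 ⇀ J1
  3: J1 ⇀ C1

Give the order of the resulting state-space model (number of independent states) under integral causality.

1  (C1 all integral)

b0 stroke at Sf1  (source Sf1 imposes f)
b2 stroke at Sf2  (Sf2 fixes flow; stroke at Sf2)
b3 stroke at J1  (C1 outputs effort q/C1)
b1 stroke at R1  (J1: bond 3 brought effort, rest push out)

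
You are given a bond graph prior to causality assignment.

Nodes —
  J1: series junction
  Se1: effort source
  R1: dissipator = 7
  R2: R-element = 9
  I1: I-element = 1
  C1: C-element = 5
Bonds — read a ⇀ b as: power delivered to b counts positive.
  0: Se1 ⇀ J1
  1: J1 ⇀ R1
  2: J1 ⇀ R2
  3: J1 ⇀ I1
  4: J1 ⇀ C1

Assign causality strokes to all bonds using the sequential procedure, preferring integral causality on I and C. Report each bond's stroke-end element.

β0 |J1
β1 |J1
β2 |J1
β3 |I1
β4 |J1

b0 stroke at J1  (Se1 fixes effort; stroke away)
b3 stroke at I1  (I1 outputs flow p/I1)
b1 stroke at J1  (J1: bond 3 brought flow, rest push out)
b2 stroke at J1  (1-jn J1 has f-setter on 3)
b4 stroke at J1  (J1: bond 3 brought flow, rest push out)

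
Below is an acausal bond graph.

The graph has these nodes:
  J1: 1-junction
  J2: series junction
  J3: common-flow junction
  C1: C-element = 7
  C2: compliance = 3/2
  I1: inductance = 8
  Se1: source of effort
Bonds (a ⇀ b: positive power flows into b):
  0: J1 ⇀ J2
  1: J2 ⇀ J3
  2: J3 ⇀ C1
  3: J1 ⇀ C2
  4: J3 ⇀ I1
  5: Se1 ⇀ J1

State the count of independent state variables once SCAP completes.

β5 →J1  (Se1 (Se) sets effort on bond)
β2 →J3  (C1 integral (e out))
β3 →J1  (C2 outputs effort q/C2)
β0 →J2  (only one flow-in slot at J1)
β1 →J3  (J2 needs exactly one f-in)
β4 →I1  (J3: last free bond brings flow in)

3  (C1, C2, I1 all integral)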